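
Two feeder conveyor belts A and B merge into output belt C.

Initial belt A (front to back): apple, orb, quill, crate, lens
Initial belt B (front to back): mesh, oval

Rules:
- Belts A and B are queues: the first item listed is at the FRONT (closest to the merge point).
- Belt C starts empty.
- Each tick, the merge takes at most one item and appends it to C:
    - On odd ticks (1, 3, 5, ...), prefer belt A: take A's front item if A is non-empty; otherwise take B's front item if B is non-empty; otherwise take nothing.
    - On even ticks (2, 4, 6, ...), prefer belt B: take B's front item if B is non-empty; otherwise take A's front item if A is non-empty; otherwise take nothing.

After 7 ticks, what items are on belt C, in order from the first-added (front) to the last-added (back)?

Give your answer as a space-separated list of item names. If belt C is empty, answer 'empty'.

Tick 1: prefer A, take apple from A; A=[orb,quill,crate,lens] B=[mesh,oval] C=[apple]
Tick 2: prefer B, take mesh from B; A=[orb,quill,crate,lens] B=[oval] C=[apple,mesh]
Tick 3: prefer A, take orb from A; A=[quill,crate,lens] B=[oval] C=[apple,mesh,orb]
Tick 4: prefer B, take oval from B; A=[quill,crate,lens] B=[-] C=[apple,mesh,orb,oval]
Tick 5: prefer A, take quill from A; A=[crate,lens] B=[-] C=[apple,mesh,orb,oval,quill]
Tick 6: prefer B, take crate from A; A=[lens] B=[-] C=[apple,mesh,orb,oval,quill,crate]
Tick 7: prefer A, take lens from A; A=[-] B=[-] C=[apple,mesh,orb,oval,quill,crate,lens]

Answer: apple mesh orb oval quill crate lens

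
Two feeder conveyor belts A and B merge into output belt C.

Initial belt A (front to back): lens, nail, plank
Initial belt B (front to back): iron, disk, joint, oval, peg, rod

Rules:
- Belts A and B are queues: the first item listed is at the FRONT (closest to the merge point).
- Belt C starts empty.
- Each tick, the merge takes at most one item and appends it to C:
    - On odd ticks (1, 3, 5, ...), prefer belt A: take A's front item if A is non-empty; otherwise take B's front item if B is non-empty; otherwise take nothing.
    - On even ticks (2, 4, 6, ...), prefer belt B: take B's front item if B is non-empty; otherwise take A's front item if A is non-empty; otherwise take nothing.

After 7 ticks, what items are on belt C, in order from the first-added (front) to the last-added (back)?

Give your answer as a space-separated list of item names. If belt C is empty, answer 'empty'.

Tick 1: prefer A, take lens from A; A=[nail,plank] B=[iron,disk,joint,oval,peg,rod] C=[lens]
Tick 2: prefer B, take iron from B; A=[nail,plank] B=[disk,joint,oval,peg,rod] C=[lens,iron]
Tick 3: prefer A, take nail from A; A=[plank] B=[disk,joint,oval,peg,rod] C=[lens,iron,nail]
Tick 4: prefer B, take disk from B; A=[plank] B=[joint,oval,peg,rod] C=[lens,iron,nail,disk]
Tick 5: prefer A, take plank from A; A=[-] B=[joint,oval,peg,rod] C=[lens,iron,nail,disk,plank]
Tick 6: prefer B, take joint from B; A=[-] B=[oval,peg,rod] C=[lens,iron,nail,disk,plank,joint]
Tick 7: prefer A, take oval from B; A=[-] B=[peg,rod] C=[lens,iron,nail,disk,plank,joint,oval]

Answer: lens iron nail disk plank joint oval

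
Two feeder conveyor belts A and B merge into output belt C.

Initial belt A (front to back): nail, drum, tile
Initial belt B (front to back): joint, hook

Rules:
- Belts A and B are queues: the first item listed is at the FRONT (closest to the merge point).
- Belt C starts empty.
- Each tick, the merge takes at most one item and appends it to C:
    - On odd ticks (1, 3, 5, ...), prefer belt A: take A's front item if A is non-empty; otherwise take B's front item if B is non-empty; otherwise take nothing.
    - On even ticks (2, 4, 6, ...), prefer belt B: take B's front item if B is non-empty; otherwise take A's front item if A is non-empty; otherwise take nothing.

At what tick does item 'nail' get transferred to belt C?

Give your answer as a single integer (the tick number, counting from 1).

Tick 1: prefer A, take nail from A; A=[drum,tile] B=[joint,hook] C=[nail]

Answer: 1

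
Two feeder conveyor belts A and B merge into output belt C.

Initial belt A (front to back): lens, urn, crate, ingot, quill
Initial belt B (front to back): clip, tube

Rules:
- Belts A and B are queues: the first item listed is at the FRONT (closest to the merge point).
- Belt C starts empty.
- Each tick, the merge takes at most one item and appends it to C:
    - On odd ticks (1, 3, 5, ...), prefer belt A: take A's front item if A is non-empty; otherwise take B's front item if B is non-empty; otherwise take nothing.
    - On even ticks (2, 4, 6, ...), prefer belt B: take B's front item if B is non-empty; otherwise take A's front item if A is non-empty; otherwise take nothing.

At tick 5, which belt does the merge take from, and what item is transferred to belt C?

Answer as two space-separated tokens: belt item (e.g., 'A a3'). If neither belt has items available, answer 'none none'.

Tick 1: prefer A, take lens from A; A=[urn,crate,ingot,quill] B=[clip,tube] C=[lens]
Tick 2: prefer B, take clip from B; A=[urn,crate,ingot,quill] B=[tube] C=[lens,clip]
Tick 3: prefer A, take urn from A; A=[crate,ingot,quill] B=[tube] C=[lens,clip,urn]
Tick 4: prefer B, take tube from B; A=[crate,ingot,quill] B=[-] C=[lens,clip,urn,tube]
Tick 5: prefer A, take crate from A; A=[ingot,quill] B=[-] C=[lens,clip,urn,tube,crate]

Answer: A crate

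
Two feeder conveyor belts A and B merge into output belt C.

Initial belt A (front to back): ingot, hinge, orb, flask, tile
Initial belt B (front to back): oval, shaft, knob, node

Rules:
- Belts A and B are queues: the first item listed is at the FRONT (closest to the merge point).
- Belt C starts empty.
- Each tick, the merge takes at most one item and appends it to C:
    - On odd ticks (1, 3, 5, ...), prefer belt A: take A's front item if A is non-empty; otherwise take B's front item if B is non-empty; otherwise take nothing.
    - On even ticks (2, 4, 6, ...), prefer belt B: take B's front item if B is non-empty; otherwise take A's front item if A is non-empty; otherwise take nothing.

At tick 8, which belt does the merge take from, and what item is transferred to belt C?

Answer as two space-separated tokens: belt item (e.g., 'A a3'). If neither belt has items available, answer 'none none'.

Tick 1: prefer A, take ingot from A; A=[hinge,orb,flask,tile] B=[oval,shaft,knob,node] C=[ingot]
Tick 2: prefer B, take oval from B; A=[hinge,orb,flask,tile] B=[shaft,knob,node] C=[ingot,oval]
Tick 3: prefer A, take hinge from A; A=[orb,flask,tile] B=[shaft,knob,node] C=[ingot,oval,hinge]
Tick 4: prefer B, take shaft from B; A=[orb,flask,tile] B=[knob,node] C=[ingot,oval,hinge,shaft]
Tick 5: prefer A, take orb from A; A=[flask,tile] B=[knob,node] C=[ingot,oval,hinge,shaft,orb]
Tick 6: prefer B, take knob from B; A=[flask,tile] B=[node] C=[ingot,oval,hinge,shaft,orb,knob]
Tick 7: prefer A, take flask from A; A=[tile] B=[node] C=[ingot,oval,hinge,shaft,orb,knob,flask]
Tick 8: prefer B, take node from B; A=[tile] B=[-] C=[ingot,oval,hinge,shaft,orb,knob,flask,node]

Answer: B node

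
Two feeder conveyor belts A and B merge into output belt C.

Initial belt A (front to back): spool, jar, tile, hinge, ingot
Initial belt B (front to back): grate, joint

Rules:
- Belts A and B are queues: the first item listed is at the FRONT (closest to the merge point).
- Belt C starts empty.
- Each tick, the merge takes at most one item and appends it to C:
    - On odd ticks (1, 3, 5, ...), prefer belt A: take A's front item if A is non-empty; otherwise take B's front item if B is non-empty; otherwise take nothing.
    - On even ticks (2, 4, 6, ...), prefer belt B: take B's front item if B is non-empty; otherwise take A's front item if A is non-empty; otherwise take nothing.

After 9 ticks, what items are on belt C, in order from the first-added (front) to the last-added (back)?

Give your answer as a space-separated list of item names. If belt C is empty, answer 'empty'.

Tick 1: prefer A, take spool from A; A=[jar,tile,hinge,ingot] B=[grate,joint] C=[spool]
Tick 2: prefer B, take grate from B; A=[jar,tile,hinge,ingot] B=[joint] C=[spool,grate]
Tick 3: prefer A, take jar from A; A=[tile,hinge,ingot] B=[joint] C=[spool,grate,jar]
Tick 4: prefer B, take joint from B; A=[tile,hinge,ingot] B=[-] C=[spool,grate,jar,joint]
Tick 5: prefer A, take tile from A; A=[hinge,ingot] B=[-] C=[spool,grate,jar,joint,tile]
Tick 6: prefer B, take hinge from A; A=[ingot] B=[-] C=[spool,grate,jar,joint,tile,hinge]
Tick 7: prefer A, take ingot from A; A=[-] B=[-] C=[spool,grate,jar,joint,tile,hinge,ingot]
Tick 8: prefer B, both empty, nothing taken; A=[-] B=[-] C=[spool,grate,jar,joint,tile,hinge,ingot]
Tick 9: prefer A, both empty, nothing taken; A=[-] B=[-] C=[spool,grate,jar,joint,tile,hinge,ingot]

Answer: spool grate jar joint tile hinge ingot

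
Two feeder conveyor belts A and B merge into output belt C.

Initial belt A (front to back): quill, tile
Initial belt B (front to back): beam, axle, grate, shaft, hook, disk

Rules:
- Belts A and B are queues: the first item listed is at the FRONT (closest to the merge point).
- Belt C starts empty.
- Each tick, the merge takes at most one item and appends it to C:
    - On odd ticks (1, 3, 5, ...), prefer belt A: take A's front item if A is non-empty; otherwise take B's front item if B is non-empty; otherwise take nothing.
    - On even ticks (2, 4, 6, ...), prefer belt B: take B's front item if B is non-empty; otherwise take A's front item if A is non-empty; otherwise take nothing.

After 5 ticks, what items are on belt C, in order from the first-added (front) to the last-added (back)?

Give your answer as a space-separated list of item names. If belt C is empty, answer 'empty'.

Tick 1: prefer A, take quill from A; A=[tile] B=[beam,axle,grate,shaft,hook,disk] C=[quill]
Tick 2: prefer B, take beam from B; A=[tile] B=[axle,grate,shaft,hook,disk] C=[quill,beam]
Tick 3: prefer A, take tile from A; A=[-] B=[axle,grate,shaft,hook,disk] C=[quill,beam,tile]
Tick 4: prefer B, take axle from B; A=[-] B=[grate,shaft,hook,disk] C=[quill,beam,tile,axle]
Tick 5: prefer A, take grate from B; A=[-] B=[shaft,hook,disk] C=[quill,beam,tile,axle,grate]

Answer: quill beam tile axle grate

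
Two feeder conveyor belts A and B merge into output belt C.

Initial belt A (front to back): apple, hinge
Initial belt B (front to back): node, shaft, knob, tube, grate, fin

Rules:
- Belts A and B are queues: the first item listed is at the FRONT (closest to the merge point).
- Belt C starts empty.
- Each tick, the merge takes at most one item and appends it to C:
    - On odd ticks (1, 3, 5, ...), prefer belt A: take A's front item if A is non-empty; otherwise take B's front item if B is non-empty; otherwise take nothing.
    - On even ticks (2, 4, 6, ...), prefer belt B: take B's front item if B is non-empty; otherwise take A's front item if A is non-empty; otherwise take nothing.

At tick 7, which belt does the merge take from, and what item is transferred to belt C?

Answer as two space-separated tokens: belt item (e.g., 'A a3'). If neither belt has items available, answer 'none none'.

Tick 1: prefer A, take apple from A; A=[hinge] B=[node,shaft,knob,tube,grate,fin] C=[apple]
Tick 2: prefer B, take node from B; A=[hinge] B=[shaft,knob,tube,grate,fin] C=[apple,node]
Tick 3: prefer A, take hinge from A; A=[-] B=[shaft,knob,tube,grate,fin] C=[apple,node,hinge]
Tick 4: prefer B, take shaft from B; A=[-] B=[knob,tube,grate,fin] C=[apple,node,hinge,shaft]
Tick 5: prefer A, take knob from B; A=[-] B=[tube,grate,fin] C=[apple,node,hinge,shaft,knob]
Tick 6: prefer B, take tube from B; A=[-] B=[grate,fin] C=[apple,node,hinge,shaft,knob,tube]
Tick 7: prefer A, take grate from B; A=[-] B=[fin] C=[apple,node,hinge,shaft,knob,tube,grate]

Answer: B grate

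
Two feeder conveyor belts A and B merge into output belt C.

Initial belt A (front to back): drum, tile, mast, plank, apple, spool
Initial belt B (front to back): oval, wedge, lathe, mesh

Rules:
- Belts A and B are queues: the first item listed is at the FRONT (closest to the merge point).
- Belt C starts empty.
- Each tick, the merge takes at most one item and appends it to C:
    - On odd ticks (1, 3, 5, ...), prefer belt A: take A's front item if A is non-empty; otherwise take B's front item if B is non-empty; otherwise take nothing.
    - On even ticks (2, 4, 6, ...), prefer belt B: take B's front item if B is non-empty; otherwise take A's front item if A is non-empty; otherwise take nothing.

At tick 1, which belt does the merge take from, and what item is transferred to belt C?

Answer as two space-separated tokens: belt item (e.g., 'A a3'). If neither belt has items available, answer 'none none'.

Answer: A drum

Derivation:
Tick 1: prefer A, take drum from A; A=[tile,mast,plank,apple,spool] B=[oval,wedge,lathe,mesh] C=[drum]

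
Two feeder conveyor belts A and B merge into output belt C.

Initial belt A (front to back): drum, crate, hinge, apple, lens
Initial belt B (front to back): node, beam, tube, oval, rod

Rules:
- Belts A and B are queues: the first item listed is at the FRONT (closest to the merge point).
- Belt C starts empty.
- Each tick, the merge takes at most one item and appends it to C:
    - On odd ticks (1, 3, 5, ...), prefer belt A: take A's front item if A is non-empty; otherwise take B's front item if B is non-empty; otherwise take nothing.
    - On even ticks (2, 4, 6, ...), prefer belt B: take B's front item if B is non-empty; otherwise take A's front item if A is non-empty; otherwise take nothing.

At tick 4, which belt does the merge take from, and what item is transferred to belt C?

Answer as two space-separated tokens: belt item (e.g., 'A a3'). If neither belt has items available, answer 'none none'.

Answer: B beam

Derivation:
Tick 1: prefer A, take drum from A; A=[crate,hinge,apple,lens] B=[node,beam,tube,oval,rod] C=[drum]
Tick 2: prefer B, take node from B; A=[crate,hinge,apple,lens] B=[beam,tube,oval,rod] C=[drum,node]
Tick 3: prefer A, take crate from A; A=[hinge,apple,lens] B=[beam,tube,oval,rod] C=[drum,node,crate]
Tick 4: prefer B, take beam from B; A=[hinge,apple,lens] B=[tube,oval,rod] C=[drum,node,crate,beam]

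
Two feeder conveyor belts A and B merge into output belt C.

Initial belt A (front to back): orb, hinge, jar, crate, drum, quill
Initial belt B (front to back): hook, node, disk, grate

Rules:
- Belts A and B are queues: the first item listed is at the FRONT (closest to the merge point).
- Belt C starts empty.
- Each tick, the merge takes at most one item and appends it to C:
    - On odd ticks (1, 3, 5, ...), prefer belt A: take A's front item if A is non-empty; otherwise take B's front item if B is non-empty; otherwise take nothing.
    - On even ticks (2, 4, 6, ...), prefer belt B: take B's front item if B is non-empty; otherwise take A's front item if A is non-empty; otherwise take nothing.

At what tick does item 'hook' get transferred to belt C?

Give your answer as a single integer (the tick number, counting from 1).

Answer: 2

Derivation:
Tick 1: prefer A, take orb from A; A=[hinge,jar,crate,drum,quill] B=[hook,node,disk,grate] C=[orb]
Tick 2: prefer B, take hook from B; A=[hinge,jar,crate,drum,quill] B=[node,disk,grate] C=[orb,hook]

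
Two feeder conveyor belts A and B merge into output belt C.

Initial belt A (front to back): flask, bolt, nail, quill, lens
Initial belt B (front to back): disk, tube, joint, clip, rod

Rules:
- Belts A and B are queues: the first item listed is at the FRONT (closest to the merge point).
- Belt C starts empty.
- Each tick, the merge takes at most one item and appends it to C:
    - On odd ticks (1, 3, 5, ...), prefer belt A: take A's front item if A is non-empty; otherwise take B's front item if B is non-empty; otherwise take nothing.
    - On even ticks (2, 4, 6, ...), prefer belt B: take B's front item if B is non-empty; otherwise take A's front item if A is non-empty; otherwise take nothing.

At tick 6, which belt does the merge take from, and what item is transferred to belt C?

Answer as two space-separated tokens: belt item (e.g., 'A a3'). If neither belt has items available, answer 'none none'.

Answer: B joint

Derivation:
Tick 1: prefer A, take flask from A; A=[bolt,nail,quill,lens] B=[disk,tube,joint,clip,rod] C=[flask]
Tick 2: prefer B, take disk from B; A=[bolt,nail,quill,lens] B=[tube,joint,clip,rod] C=[flask,disk]
Tick 3: prefer A, take bolt from A; A=[nail,quill,lens] B=[tube,joint,clip,rod] C=[flask,disk,bolt]
Tick 4: prefer B, take tube from B; A=[nail,quill,lens] B=[joint,clip,rod] C=[flask,disk,bolt,tube]
Tick 5: prefer A, take nail from A; A=[quill,lens] B=[joint,clip,rod] C=[flask,disk,bolt,tube,nail]
Tick 6: prefer B, take joint from B; A=[quill,lens] B=[clip,rod] C=[flask,disk,bolt,tube,nail,joint]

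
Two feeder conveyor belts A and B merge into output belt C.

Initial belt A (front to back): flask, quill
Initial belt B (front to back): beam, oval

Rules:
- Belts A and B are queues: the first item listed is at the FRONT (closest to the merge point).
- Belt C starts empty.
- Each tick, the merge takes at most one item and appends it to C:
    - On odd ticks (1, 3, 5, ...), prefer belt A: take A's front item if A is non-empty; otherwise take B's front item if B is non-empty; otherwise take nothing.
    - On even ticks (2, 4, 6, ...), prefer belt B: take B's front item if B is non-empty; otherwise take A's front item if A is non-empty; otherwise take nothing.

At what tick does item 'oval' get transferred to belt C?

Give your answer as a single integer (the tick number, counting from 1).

Tick 1: prefer A, take flask from A; A=[quill] B=[beam,oval] C=[flask]
Tick 2: prefer B, take beam from B; A=[quill] B=[oval] C=[flask,beam]
Tick 3: prefer A, take quill from A; A=[-] B=[oval] C=[flask,beam,quill]
Tick 4: prefer B, take oval from B; A=[-] B=[-] C=[flask,beam,quill,oval]

Answer: 4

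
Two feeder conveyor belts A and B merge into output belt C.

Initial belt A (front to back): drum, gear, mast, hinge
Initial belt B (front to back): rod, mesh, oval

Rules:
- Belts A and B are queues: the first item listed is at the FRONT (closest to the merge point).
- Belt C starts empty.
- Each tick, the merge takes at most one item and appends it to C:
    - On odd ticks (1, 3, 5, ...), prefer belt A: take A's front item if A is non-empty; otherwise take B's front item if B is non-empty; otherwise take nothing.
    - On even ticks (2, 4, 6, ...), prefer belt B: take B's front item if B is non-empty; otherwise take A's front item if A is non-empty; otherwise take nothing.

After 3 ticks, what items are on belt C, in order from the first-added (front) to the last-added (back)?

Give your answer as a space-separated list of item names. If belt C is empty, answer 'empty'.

Tick 1: prefer A, take drum from A; A=[gear,mast,hinge] B=[rod,mesh,oval] C=[drum]
Tick 2: prefer B, take rod from B; A=[gear,mast,hinge] B=[mesh,oval] C=[drum,rod]
Tick 3: prefer A, take gear from A; A=[mast,hinge] B=[mesh,oval] C=[drum,rod,gear]

Answer: drum rod gear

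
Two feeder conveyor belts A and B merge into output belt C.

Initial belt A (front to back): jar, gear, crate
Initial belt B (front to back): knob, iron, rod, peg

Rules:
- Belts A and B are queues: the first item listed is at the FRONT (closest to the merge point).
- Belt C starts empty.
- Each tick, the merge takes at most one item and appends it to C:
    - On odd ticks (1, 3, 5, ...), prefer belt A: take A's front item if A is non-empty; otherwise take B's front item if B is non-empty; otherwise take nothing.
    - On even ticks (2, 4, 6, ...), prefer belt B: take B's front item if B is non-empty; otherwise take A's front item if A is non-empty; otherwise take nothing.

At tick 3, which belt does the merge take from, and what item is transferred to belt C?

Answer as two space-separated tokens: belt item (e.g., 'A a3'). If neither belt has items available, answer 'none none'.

Answer: A gear

Derivation:
Tick 1: prefer A, take jar from A; A=[gear,crate] B=[knob,iron,rod,peg] C=[jar]
Tick 2: prefer B, take knob from B; A=[gear,crate] B=[iron,rod,peg] C=[jar,knob]
Tick 3: prefer A, take gear from A; A=[crate] B=[iron,rod,peg] C=[jar,knob,gear]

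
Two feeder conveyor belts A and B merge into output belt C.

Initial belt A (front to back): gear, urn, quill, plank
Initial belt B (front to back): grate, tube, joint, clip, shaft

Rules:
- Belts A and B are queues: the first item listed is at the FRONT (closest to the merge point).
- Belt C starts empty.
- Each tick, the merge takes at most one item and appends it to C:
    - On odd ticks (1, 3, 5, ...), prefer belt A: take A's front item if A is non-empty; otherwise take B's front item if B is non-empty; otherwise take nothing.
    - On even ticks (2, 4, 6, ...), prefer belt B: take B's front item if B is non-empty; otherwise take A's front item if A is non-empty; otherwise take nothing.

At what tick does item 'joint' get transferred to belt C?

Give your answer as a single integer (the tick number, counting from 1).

Answer: 6

Derivation:
Tick 1: prefer A, take gear from A; A=[urn,quill,plank] B=[grate,tube,joint,clip,shaft] C=[gear]
Tick 2: prefer B, take grate from B; A=[urn,quill,plank] B=[tube,joint,clip,shaft] C=[gear,grate]
Tick 3: prefer A, take urn from A; A=[quill,plank] B=[tube,joint,clip,shaft] C=[gear,grate,urn]
Tick 4: prefer B, take tube from B; A=[quill,plank] B=[joint,clip,shaft] C=[gear,grate,urn,tube]
Tick 5: prefer A, take quill from A; A=[plank] B=[joint,clip,shaft] C=[gear,grate,urn,tube,quill]
Tick 6: prefer B, take joint from B; A=[plank] B=[clip,shaft] C=[gear,grate,urn,tube,quill,joint]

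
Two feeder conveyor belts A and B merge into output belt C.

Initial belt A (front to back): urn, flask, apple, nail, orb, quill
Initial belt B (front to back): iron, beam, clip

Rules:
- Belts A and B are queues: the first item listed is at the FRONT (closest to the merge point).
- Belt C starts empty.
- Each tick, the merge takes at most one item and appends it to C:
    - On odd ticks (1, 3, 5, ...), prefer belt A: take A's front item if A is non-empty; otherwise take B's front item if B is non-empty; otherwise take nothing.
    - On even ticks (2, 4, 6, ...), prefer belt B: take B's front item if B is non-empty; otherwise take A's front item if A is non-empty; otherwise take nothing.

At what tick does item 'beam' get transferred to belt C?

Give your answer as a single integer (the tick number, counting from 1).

Tick 1: prefer A, take urn from A; A=[flask,apple,nail,orb,quill] B=[iron,beam,clip] C=[urn]
Tick 2: prefer B, take iron from B; A=[flask,apple,nail,orb,quill] B=[beam,clip] C=[urn,iron]
Tick 3: prefer A, take flask from A; A=[apple,nail,orb,quill] B=[beam,clip] C=[urn,iron,flask]
Tick 4: prefer B, take beam from B; A=[apple,nail,orb,quill] B=[clip] C=[urn,iron,flask,beam]

Answer: 4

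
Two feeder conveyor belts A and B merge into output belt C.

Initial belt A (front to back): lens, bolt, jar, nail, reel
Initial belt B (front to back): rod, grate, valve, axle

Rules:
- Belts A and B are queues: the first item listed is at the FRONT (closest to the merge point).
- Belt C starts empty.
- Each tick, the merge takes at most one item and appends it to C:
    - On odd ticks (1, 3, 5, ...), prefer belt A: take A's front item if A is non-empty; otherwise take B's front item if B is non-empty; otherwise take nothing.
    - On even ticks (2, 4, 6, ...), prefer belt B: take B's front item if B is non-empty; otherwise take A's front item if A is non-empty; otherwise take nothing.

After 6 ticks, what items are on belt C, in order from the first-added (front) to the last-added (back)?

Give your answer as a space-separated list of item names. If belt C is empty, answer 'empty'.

Answer: lens rod bolt grate jar valve

Derivation:
Tick 1: prefer A, take lens from A; A=[bolt,jar,nail,reel] B=[rod,grate,valve,axle] C=[lens]
Tick 2: prefer B, take rod from B; A=[bolt,jar,nail,reel] B=[grate,valve,axle] C=[lens,rod]
Tick 3: prefer A, take bolt from A; A=[jar,nail,reel] B=[grate,valve,axle] C=[lens,rod,bolt]
Tick 4: prefer B, take grate from B; A=[jar,nail,reel] B=[valve,axle] C=[lens,rod,bolt,grate]
Tick 5: prefer A, take jar from A; A=[nail,reel] B=[valve,axle] C=[lens,rod,bolt,grate,jar]
Tick 6: prefer B, take valve from B; A=[nail,reel] B=[axle] C=[lens,rod,bolt,grate,jar,valve]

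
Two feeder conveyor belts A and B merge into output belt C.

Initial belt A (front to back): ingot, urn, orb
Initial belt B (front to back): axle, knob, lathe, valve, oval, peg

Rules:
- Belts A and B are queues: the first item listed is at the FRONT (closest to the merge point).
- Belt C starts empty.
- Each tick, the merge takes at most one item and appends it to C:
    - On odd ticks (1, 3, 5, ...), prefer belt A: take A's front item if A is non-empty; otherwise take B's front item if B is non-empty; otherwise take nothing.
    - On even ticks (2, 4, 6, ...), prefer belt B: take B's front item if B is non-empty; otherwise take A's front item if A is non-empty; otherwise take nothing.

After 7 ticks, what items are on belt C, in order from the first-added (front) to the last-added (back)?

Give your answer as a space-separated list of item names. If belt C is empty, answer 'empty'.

Answer: ingot axle urn knob orb lathe valve

Derivation:
Tick 1: prefer A, take ingot from A; A=[urn,orb] B=[axle,knob,lathe,valve,oval,peg] C=[ingot]
Tick 2: prefer B, take axle from B; A=[urn,orb] B=[knob,lathe,valve,oval,peg] C=[ingot,axle]
Tick 3: prefer A, take urn from A; A=[orb] B=[knob,lathe,valve,oval,peg] C=[ingot,axle,urn]
Tick 4: prefer B, take knob from B; A=[orb] B=[lathe,valve,oval,peg] C=[ingot,axle,urn,knob]
Tick 5: prefer A, take orb from A; A=[-] B=[lathe,valve,oval,peg] C=[ingot,axle,urn,knob,orb]
Tick 6: prefer B, take lathe from B; A=[-] B=[valve,oval,peg] C=[ingot,axle,urn,knob,orb,lathe]
Tick 7: prefer A, take valve from B; A=[-] B=[oval,peg] C=[ingot,axle,urn,knob,orb,lathe,valve]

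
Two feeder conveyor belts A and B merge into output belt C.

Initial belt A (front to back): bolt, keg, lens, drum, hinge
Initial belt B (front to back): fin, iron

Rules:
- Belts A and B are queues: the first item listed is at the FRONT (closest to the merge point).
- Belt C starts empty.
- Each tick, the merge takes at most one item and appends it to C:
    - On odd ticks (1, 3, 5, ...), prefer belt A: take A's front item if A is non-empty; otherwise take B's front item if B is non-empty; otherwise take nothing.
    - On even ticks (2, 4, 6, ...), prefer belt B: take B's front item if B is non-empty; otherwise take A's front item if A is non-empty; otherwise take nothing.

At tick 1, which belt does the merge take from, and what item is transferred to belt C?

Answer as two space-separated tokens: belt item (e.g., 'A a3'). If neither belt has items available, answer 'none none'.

Answer: A bolt

Derivation:
Tick 1: prefer A, take bolt from A; A=[keg,lens,drum,hinge] B=[fin,iron] C=[bolt]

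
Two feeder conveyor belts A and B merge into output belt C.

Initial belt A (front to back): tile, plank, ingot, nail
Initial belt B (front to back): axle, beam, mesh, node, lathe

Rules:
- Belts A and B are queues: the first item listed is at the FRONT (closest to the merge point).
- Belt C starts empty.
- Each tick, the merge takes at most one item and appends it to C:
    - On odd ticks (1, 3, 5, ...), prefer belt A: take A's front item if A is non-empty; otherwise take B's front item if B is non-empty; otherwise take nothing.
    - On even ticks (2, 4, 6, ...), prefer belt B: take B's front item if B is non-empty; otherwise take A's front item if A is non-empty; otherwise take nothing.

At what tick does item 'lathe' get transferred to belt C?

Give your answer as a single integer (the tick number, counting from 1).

Answer: 9

Derivation:
Tick 1: prefer A, take tile from A; A=[plank,ingot,nail] B=[axle,beam,mesh,node,lathe] C=[tile]
Tick 2: prefer B, take axle from B; A=[plank,ingot,nail] B=[beam,mesh,node,lathe] C=[tile,axle]
Tick 3: prefer A, take plank from A; A=[ingot,nail] B=[beam,mesh,node,lathe] C=[tile,axle,plank]
Tick 4: prefer B, take beam from B; A=[ingot,nail] B=[mesh,node,lathe] C=[tile,axle,plank,beam]
Tick 5: prefer A, take ingot from A; A=[nail] B=[mesh,node,lathe] C=[tile,axle,plank,beam,ingot]
Tick 6: prefer B, take mesh from B; A=[nail] B=[node,lathe] C=[tile,axle,plank,beam,ingot,mesh]
Tick 7: prefer A, take nail from A; A=[-] B=[node,lathe] C=[tile,axle,plank,beam,ingot,mesh,nail]
Tick 8: prefer B, take node from B; A=[-] B=[lathe] C=[tile,axle,plank,beam,ingot,mesh,nail,node]
Tick 9: prefer A, take lathe from B; A=[-] B=[-] C=[tile,axle,plank,beam,ingot,mesh,nail,node,lathe]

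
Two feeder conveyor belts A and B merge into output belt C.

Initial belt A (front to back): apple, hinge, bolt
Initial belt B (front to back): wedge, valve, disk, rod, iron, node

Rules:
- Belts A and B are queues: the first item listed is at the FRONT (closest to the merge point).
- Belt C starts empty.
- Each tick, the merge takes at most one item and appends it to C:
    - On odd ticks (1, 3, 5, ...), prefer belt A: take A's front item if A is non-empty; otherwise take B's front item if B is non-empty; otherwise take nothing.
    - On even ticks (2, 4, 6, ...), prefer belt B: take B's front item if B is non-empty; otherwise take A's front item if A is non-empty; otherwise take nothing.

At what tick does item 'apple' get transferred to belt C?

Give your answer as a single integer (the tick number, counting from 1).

Tick 1: prefer A, take apple from A; A=[hinge,bolt] B=[wedge,valve,disk,rod,iron,node] C=[apple]

Answer: 1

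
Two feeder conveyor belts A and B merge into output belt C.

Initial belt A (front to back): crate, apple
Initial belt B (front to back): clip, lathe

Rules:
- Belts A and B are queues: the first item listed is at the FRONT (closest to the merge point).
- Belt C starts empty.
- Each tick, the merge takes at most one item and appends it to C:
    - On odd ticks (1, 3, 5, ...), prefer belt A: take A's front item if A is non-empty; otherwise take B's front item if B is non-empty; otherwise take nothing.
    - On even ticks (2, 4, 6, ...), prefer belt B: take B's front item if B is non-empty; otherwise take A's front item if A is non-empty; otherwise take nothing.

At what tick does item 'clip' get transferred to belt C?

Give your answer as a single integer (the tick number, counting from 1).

Tick 1: prefer A, take crate from A; A=[apple] B=[clip,lathe] C=[crate]
Tick 2: prefer B, take clip from B; A=[apple] B=[lathe] C=[crate,clip]

Answer: 2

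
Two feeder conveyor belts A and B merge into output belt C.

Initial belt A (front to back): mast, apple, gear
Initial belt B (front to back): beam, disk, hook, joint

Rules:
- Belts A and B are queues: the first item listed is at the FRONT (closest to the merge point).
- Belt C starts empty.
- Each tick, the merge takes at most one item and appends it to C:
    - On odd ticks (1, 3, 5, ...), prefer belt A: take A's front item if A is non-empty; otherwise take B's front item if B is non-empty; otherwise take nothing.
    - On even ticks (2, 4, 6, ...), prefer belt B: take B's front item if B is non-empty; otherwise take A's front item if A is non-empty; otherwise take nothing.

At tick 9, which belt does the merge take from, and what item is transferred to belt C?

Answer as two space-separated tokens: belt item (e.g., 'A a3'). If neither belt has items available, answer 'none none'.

Tick 1: prefer A, take mast from A; A=[apple,gear] B=[beam,disk,hook,joint] C=[mast]
Tick 2: prefer B, take beam from B; A=[apple,gear] B=[disk,hook,joint] C=[mast,beam]
Tick 3: prefer A, take apple from A; A=[gear] B=[disk,hook,joint] C=[mast,beam,apple]
Tick 4: prefer B, take disk from B; A=[gear] B=[hook,joint] C=[mast,beam,apple,disk]
Tick 5: prefer A, take gear from A; A=[-] B=[hook,joint] C=[mast,beam,apple,disk,gear]
Tick 6: prefer B, take hook from B; A=[-] B=[joint] C=[mast,beam,apple,disk,gear,hook]
Tick 7: prefer A, take joint from B; A=[-] B=[-] C=[mast,beam,apple,disk,gear,hook,joint]
Tick 8: prefer B, both empty, nothing taken; A=[-] B=[-] C=[mast,beam,apple,disk,gear,hook,joint]
Tick 9: prefer A, both empty, nothing taken; A=[-] B=[-] C=[mast,beam,apple,disk,gear,hook,joint]

Answer: none none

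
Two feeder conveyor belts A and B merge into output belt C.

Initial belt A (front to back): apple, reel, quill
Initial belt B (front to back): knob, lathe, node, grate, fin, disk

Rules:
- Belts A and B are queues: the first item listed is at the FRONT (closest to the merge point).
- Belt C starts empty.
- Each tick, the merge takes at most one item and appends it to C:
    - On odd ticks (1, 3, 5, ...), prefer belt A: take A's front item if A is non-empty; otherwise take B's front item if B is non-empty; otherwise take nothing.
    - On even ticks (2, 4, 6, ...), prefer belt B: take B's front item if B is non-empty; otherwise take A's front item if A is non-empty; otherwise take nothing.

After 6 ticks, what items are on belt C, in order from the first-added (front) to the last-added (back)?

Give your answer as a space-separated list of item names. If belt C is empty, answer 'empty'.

Tick 1: prefer A, take apple from A; A=[reel,quill] B=[knob,lathe,node,grate,fin,disk] C=[apple]
Tick 2: prefer B, take knob from B; A=[reel,quill] B=[lathe,node,grate,fin,disk] C=[apple,knob]
Tick 3: prefer A, take reel from A; A=[quill] B=[lathe,node,grate,fin,disk] C=[apple,knob,reel]
Tick 4: prefer B, take lathe from B; A=[quill] B=[node,grate,fin,disk] C=[apple,knob,reel,lathe]
Tick 5: prefer A, take quill from A; A=[-] B=[node,grate,fin,disk] C=[apple,knob,reel,lathe,quill]
Tick 6: prefer B, take node from B; A=[-] B=[grate,fin,disk] C=[apple,knob,reel,lathe,quill,node]

Answer: apple knob reel lathe quill node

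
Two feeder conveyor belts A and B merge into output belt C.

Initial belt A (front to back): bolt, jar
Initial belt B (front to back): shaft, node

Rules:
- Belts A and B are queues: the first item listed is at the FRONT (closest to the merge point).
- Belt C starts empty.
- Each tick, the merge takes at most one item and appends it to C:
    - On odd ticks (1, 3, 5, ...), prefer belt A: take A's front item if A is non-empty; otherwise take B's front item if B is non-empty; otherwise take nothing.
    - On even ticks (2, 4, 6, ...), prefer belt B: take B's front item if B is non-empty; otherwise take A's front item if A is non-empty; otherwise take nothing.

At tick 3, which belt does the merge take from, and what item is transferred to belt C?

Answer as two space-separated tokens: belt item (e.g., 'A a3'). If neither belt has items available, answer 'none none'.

Answer: A jar

Derivation:
Tick 1: prefer A, take bolt from A; A=[jar] B=[shaft,node] C=[bolt]
Tick 2: prefer B, take shaft from B; A=[jar] B=[node] C=[bolt,shaft]
Tick 3: prefer A, take jar from A; A=[-] B=[node] C=[bolt,shaft,jar]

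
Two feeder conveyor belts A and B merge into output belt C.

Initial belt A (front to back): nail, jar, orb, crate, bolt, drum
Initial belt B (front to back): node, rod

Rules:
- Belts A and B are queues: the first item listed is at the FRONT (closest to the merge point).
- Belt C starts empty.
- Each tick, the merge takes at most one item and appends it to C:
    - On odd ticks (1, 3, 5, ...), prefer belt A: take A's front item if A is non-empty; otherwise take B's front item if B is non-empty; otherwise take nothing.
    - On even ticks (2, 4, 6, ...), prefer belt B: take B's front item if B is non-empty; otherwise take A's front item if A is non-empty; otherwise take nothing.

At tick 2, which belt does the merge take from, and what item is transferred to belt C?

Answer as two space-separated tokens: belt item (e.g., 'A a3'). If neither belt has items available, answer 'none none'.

Tick 1: prefer A, take nail from A; A=[jar,orb,crate,bolt,drum] B=[node,rod] C=[nail]
Tick 2: prefer B, take node from B; A=[jar,orb,crate,bolt,drum] B=[rod] C=[nail,node]

Answer: B node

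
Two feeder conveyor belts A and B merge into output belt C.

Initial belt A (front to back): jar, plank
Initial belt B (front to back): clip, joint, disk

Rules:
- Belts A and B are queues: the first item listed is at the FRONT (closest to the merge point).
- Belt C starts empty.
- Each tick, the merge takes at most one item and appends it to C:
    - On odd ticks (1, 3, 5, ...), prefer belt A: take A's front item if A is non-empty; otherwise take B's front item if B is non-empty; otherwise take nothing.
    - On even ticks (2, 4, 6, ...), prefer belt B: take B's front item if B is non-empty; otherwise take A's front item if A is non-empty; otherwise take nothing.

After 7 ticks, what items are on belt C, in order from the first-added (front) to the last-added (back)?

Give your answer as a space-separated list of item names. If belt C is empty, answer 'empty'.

Answer: jar clip plank joint disk

Derivation:
Tick 1: prefer A, take jar from A; A=[plank] B=[clip,joint,disk] C=[jar]
Tick 2: prefer B, take clip from B; A=[plank] B=[joint,disk] C=[jar,clip]
Tick 3: prefer A, take plank from A; A=[-] B=[joint,disk] C=[jar,clip,plank]
Tick 4: prefer B, take joint from B; A=[-] B=[disk] C=[jar,clip,plank,joint]
Tick 5: prefer A, take disk from B; A=[-] B=[-] C=[jar,clip,plank,joint,disk]
Tick 6: prefer B, both empty, nothing taken; A=[-] B=[-] C=[jar,clip,plank,joint,disk]
Tick 7: prefer A, both empty, nothing taken; A=[-] B=[-] C=[jar,clip,plank,joint,disk]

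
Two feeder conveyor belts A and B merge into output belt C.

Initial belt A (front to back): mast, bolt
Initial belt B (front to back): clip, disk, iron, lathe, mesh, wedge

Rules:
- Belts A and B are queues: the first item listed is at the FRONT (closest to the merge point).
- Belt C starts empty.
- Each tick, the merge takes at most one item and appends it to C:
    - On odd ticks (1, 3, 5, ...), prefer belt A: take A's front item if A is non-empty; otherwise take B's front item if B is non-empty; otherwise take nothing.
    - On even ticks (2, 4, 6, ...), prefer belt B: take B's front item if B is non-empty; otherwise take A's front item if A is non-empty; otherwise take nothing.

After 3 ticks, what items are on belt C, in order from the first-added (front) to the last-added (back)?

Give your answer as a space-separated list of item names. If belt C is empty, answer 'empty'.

Answer: mast clip bolt

Derivation:
Tick 1: prefer A, take mast from A; A=[bolt] B=[clip,disk,iron,lathe,mesh,wedge] C=[mast]
Tick 2: prefer B, take clip from B; A=[bolt] B=[disk,iron,lathe,mesh,wedge] C=[mast,clip]
Tick 3: prefer A, take bolt from A; A=[-] B=[disk,iron,lathe,mesh,wedge] C=[mast,clip,bolt]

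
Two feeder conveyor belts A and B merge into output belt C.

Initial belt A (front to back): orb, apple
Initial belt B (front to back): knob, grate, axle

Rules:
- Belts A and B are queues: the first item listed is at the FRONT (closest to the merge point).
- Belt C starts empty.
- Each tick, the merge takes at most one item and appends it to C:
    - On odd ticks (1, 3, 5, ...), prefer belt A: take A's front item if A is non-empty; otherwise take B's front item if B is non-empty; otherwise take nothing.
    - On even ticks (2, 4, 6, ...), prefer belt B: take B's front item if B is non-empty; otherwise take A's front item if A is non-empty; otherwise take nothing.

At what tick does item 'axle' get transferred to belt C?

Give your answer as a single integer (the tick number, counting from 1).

Tick 1: prefer A, take orb from A; A=[apple] B=[knob,grate,axle] C=[orb]
Tick 2: prefer B, take knob from B; A=[apple] B=[grate,axle] C=[orb,knob]
Tick 3: prefer A, take apple from A; A=[-] B=[grate,axle] C=[orb,knob,apple]
Tick 4: prefer B, take grate from B; A=[-] B=[axle] C=[orb,knob,apple,grate]
Tick 5: prefer A, take axle from B; A=[-] B=[-] C=[orb,knob,apple,grate,axle]

Answer: 5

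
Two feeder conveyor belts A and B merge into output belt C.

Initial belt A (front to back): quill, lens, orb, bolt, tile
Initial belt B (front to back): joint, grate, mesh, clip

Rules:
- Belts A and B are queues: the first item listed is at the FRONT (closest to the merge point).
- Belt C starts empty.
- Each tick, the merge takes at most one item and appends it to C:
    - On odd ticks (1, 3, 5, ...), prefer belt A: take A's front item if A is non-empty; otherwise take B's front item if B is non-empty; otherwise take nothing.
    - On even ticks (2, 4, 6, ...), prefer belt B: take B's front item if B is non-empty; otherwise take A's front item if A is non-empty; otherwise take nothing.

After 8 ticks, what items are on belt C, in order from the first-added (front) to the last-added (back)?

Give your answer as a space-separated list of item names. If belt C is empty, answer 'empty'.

Tick 1: prefer A, take quill from A; A=[lens,orb,bolt,tile] B=[joint,grate,mesh,clip] C=[quill]
Tick 2: prefer B, take joint from B; A=[lens,orb,bolt,tile] B=[grate,mesh,clip] C=[quill,joint]
Tick 3: prefer A, take lens from A; A=[orb,bolt,tile] B=[grate,mesh,clip] C=[quill,joint,lens]
Tick 4: prefer B, take grate from B; A=[orb,bolt,tile] B=[mesh,clip] C=[quill,joint,lens,grate]
Tick 5: prefer A, take orb from A; A=[bolt,tile] B=[mesh,clip] C=[quill,joint,lens,grate,orb]
Tick 6: prefer B, take mesh from B; A=[bolt,tile] B=[clip] C=[quill,joint,lens,grate,orb,mesh]
Tick 7: prefer A, take bolt from A; A=[tile] B=[clip] C=[quill,joint,lens,grate,orb,mesh,bolt]
Tick 8: prefer B, take clip from B; A=[tile] B=[-] C=[quill,joint,lens,grate,orb,mesh,bolt,clip]

Answer: quill joint lens grate orb mesh bolt clip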